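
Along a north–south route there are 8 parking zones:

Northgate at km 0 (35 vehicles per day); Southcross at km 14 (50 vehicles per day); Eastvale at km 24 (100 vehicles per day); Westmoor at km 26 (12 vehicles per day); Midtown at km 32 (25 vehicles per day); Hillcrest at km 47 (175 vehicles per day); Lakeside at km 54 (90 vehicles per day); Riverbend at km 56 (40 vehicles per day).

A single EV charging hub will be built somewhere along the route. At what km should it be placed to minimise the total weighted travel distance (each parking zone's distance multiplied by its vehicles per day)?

x = 47

For a sum of weighted absolute distances on a line, the optimum is the weighted median (not the mean). Total weight W = 527; half-weight = 263.5.
Sort by position and accumulate weight:
  km 0 (Northgate, w=35) → cum 35
  km 14 (Southcross, w=50) → cum 85
  km 24 (Eastvale, w=100) → cum 185
  km 26 (Westmoor, w=12) → cum 197
  km 32 (Midtown, w=25) → cum 222
  km 47 (Hillcrest, w=175) → cum 397  ≥ 263.5 → median here
  km 54 (Lakeside, w=90) → cum 487
  km 56 (Riverbend, w=40) → cum 527
Optimal location: km 47.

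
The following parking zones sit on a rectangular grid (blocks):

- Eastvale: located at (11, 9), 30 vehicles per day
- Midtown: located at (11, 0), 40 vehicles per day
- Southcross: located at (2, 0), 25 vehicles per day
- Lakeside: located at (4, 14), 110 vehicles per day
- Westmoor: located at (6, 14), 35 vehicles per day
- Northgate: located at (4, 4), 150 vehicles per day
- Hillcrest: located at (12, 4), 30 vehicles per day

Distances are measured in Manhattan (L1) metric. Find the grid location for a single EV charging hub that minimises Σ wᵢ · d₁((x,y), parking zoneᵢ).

Manhattan distance separates: Σwᵢ(|x−xᵢ|+|y−yᵢ|) = Σwᵢ|x−xᵢ| + Σwᵢ|y−yᵢ|, so x and y are optimised independently as 1-D weighted medians.
Total weight W = 420; half = 210.
x-coordinate, sorted with cumulative weight:
  x=2 (Southcross, w=25) cum 25
  x=4 (Lakeside, w=110) cum 135
  x=4 (Northgate, w=150) cum 285  ← median
  x=6 (Westmoor, w=35) cum 320
  x=11 (Eastvale, w=30) cum 350
  x=11 (Midtown, w=40) cum 390
  x=12 (Hillcrest, w=30) cum 420
⇒ x* = 4
y-coordinate, sorted with cumulative weight:
  y=0 (Midtown, w=40) cum 40
  y=0 (Southcross, w=25) cum 65
  y=4 (Northgate, w=150) cum 215  ← median
  y=4 (Hillcrest, w=30) cum 245
  y=9 (Eastvale, w=30) cum 275
  y=14 (Lakeside, w=110) cum 385
  y=14 (Westmoor, w=35) cum 420
⇒ y* = 4

(4, 4)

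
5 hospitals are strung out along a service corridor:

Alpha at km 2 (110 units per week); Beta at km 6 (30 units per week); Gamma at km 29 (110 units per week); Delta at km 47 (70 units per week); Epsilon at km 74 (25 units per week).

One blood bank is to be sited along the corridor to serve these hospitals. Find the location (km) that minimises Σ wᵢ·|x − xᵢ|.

For a sum of weighted absolute distances on a line, the optimum is the weighted median (not the mean). Total weight W = 345; half-weight = 172.5.
Sort by position and accumulate weight:
  km 2 (Alpha, w=110) → cum 110
  km 6 (Beta, w=30) → cum 140
  km 29 (Gamma, w=110) → cum 250  ≥ 172.5 → median here
  km 47 (Delta, w=70) → cum 320
  km 74 (Epsilon, w=25) → cum 345
Optimal location: km 29.

x = 29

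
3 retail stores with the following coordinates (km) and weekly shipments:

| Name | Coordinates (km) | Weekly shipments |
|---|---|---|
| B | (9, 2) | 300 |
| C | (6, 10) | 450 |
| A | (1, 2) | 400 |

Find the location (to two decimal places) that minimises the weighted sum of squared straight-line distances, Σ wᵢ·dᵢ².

The minimiser of Σwᵢ‖p−pᵢ‖² is the weighted centroid p* = (Σwᵢpᵢ)/(Σwᵢ).
Σwᵢ = 1150.
Σwᵢxᵢ = 300·9 + 450·6 + 400·1 = 5800.
Σwᵢyᵢ = 300·2 + 450·10 + 400·2 = 5900.
x* = 5800/1150 = 5.04, y* = 5900/1150 = 5.13.

(5.04, 5.13)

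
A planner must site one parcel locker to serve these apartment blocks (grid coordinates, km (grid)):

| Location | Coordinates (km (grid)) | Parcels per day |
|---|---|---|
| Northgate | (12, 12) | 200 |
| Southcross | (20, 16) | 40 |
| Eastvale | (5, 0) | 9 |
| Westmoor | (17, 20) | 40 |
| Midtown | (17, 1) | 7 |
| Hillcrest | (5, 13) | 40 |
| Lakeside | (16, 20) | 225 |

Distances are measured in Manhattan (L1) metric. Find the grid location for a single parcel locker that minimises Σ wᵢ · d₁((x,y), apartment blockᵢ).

(16, 16)

Manhattan distance separates: Σwᵢ(|x−xᵢ|+|y−yᵢ|) = Σwᵢ|x−xᵢ| + Σwᵢ|y−yᵢ|, so x and y are optimised independently as 1-D weighted medians.
Total weight W = 561; half = 280.5.
x-coordinate, sorted with cumulative weight:
  x=5 (Eastvale, w=9) cum 9
  x=5 (Hillcrest, w=40) cum 49
  x=12 (Northgate, w=200) cum 249
  x=16 (Lakeside, w=225) cum 474  ← median
  x=17 (Westmoor, w=40) cum 514
  x=17 (Midtown, w=7) cum 521
  x=20 (Southcross, w=40) cum 561
⇒ x* = 16
y-coordinate, sorted with cumulative weight:
  y=0 (Eastvale, w=9) cum 9
  y=1 (Midtown, w=7) cum 16
  y=12 (Northgate, w=200) cum 216
  y=13 (Hillcrest, w=40) cum 256
  y=16 (Southcross, w=40) cum 296  ← median
  y=20 (Westmoor, w=40) cum 336
  y=20 (Lakeside, w=225) cum 561
⇒ y* = 16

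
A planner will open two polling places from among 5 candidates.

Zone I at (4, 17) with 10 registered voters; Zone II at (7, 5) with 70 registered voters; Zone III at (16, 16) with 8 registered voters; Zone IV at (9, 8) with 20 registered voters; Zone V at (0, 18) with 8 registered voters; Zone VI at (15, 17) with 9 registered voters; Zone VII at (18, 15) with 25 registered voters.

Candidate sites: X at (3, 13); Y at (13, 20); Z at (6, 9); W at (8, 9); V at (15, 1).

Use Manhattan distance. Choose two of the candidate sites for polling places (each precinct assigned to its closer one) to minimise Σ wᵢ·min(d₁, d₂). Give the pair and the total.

{Y, W}, total 981

Evaluate every pair (each demand assigned to the nearer of the two):
  {Y, W}: total = 981
  {Y, Z}: total = 1001
  {X, W}: total = 1159
  {X, Z}: total = 1241
  {Z, W}: total = 1265
  {W, V}: total = 1301
  {Z, V}: total = 1347
  {X, Y}: total = 1525
  {Y, V}: total = 1691
  {X, V}: total = 1871
Best pair: {Y, W} with total 981.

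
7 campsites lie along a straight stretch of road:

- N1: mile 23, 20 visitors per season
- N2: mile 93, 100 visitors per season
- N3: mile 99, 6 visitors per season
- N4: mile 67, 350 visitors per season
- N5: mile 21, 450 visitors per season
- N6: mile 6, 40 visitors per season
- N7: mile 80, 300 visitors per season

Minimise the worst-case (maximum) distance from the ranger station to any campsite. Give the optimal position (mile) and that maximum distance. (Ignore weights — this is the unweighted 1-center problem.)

The 1-center on a line is the midpoint of the two extreme points: leftmost at 6, rightmost at 99.
Optimal location = (6 + 99)/2 = 52.5; maximum distance = (99 − 6)/2 = 46.5.

location 52.5, max distance 46.5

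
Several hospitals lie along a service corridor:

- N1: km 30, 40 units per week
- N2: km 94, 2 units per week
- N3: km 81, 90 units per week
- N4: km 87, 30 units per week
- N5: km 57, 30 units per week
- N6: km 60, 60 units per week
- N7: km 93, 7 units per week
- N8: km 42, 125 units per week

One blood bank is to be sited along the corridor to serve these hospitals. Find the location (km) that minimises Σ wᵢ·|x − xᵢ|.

For a sum of weighted absolute distances on a line, the optimum is the weighted median (not the mean). Total weight W = 384; half-weight = 192.
Sort by position and accumulate weight:
  km 30 (N1, w=40) → cum 40
  km 42 (N8, w=125) → cum 165
  km 57 (N5, w=30) → cum 195  ≥ 192 → median here
  km 60 (N6, w=60) → cum 255
  km 81 (N3, w=90) → cum 345
  km 87 (N4, w=30) → cum 375
  km 93 (N7, w=7) → cum 382
  km 94 (N2, w=2) → cum 384
Optimal location: km 57.

x = 57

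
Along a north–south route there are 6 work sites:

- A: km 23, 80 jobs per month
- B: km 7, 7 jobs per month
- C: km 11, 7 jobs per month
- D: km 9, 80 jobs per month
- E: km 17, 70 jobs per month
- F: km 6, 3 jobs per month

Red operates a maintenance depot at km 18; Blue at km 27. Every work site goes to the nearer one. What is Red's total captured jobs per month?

The indifferent point is the midpoint (18+27)/2 = 22.5; work sites left of it (closer to Red at 18) go to Red, those right go to Blue.
  F at 6 (w=3) → Red
  B at 7 (w=7) → Red
  D at 9 (w=80) → Red
  C at 11 (w=7) → Red
  E at 17 (w=70) → Red
  A at 23 (w=80) → Blue
Red captures 167; Blue captures 80.

167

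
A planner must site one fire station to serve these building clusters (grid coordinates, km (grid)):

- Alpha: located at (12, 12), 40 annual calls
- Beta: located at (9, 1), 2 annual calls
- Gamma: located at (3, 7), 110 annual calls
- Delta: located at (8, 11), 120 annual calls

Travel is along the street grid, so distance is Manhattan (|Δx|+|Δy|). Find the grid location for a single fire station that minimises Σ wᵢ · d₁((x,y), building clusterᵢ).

Manhattan distance separates: Σwᵢ(|x−xᵢ|+|y−yᵢ|) = Σwᵢ|x−xᵢ| + Σwᵢ|y−yᵢ|, so x and y are optimised independently as 1-D weighted medians.
Total weight W = 272; half = 136.
x-coordinate, sorted with cumulative weight:
  x=3 (Gamma, w=110) cum 110
  x=8 (Delta, w=120) cum 230  ← median
  x=9 (Beta, w=2) cum 232
  x=12 (Alpha, w=40) cum 272
⇒ x* = 8
y-coordinate, sorted with cumulative weight:
  y=1 (Beta, w=2) cum 2
  y=7 (Gamma, w=110) cum 112
  y=11 (Delta, w=120) cum 232  ← median
  y=12 (Alpha, w=40) cum 272
⇒ y* = 11

(8, 11)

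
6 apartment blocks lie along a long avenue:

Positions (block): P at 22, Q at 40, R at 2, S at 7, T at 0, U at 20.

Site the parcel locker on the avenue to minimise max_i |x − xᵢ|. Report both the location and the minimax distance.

location 20, max distance 20

The 1-center on a line is the midpoint of the two extreme points: leftmost at 0, rightmost at 40.
Optimal location = (0 + 40)/2 = 20; maximum distance = (40 − 0)/2 = 20.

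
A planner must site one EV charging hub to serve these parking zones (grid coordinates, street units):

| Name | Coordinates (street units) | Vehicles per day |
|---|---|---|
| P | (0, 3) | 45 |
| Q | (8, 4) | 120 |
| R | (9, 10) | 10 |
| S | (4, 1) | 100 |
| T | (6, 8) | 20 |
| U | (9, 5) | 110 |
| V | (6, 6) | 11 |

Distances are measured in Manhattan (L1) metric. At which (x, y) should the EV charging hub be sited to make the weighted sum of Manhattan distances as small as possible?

Manhattan distance separates: Σwᵢ(|x−xᵢ|+|y−yᵢ|) = Σwᵢ|x−xᵢ| + Σwᵢ|y−yᵢ|, so x and y are optimised independently as 1-D weighted medians.
Total weight W = 416; half = 208.
x-coordinate, sorted with cumulative weight:
  x=0 (P, w=45) cum 45
  x=4 (S, w=100) cum 145
  x=6 (T, w=20) cum 165
  x=6 (V, w=11) cum 176
  x=8 (Q, w=120) cum 296  ← median
  x=9 (R, w=10) cum 306
  x=9 (U, w=110) cum 416
⇒ x* = 8
y-coordinate, sorted with cumulative weight:
  y=1 (S, w=100) cum 100
  y=3 (P, w=45) cum 145
  y=4 (Q, w=120) cum 265  ← median
  y=5 (U, w=110) cum 375
  y=6 (V, w=11) cum 386
  y=8 (T, w=20) cum 406
  y=10 (R, w=10) cum 416
⇒ y* = 4

(8, 4)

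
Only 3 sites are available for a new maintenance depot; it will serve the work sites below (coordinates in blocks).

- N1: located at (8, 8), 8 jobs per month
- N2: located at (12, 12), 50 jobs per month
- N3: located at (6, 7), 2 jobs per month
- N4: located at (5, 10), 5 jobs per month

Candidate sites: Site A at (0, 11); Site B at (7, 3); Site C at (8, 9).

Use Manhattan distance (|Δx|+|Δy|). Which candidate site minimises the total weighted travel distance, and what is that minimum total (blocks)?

Site C, total 386 blocks

Total weighted distance at each candidate:
  Site A (0, 11): total = 788
  Site B (7, 3): total = 803
  Site C (8, 9): total = 386
Minimum is at Site C with total 386 blocks.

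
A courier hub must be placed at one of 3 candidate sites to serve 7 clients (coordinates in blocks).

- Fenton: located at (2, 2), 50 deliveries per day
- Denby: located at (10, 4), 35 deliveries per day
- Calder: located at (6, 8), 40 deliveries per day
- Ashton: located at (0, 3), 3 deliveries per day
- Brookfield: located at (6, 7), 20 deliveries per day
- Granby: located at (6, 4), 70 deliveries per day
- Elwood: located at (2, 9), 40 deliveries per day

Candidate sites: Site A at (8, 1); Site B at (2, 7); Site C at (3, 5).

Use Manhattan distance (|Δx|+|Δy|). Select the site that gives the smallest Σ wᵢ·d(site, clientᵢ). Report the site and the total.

Site C, total 1315 blocks

Total weighted distance at each candidate:
  Site A (8, 1): total = 1985
  Site B (2, 7): total = 1503
  Site C (3, 5): total = 1315
Minimum is at Site C with total 1315 blocks.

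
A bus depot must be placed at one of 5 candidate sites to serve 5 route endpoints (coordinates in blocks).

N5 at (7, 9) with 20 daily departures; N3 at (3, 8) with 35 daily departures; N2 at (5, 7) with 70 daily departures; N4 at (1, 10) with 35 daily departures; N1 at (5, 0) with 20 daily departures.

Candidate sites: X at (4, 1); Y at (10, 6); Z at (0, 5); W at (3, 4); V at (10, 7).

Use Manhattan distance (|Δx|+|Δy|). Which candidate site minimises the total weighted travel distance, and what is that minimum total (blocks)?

W, total 1070 blocks

Total weighted distance at each candidate:
  X (4, 1): total = 1450
  Y (10, 6): total = 1530
  Z (0, 5): total = 1330
  W (3, 4): total = 1070
  V (10, 7): total = 1390
Minimum is at W with total 1070 blocks.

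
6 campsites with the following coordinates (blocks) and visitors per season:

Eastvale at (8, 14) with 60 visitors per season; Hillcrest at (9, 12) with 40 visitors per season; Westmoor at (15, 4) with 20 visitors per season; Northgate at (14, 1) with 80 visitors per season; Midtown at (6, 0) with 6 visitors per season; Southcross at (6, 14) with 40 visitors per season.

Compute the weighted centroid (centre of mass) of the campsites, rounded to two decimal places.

The minimiser of Σwᵢ‖p−pᵢ‖² is the weighted centroid p* = (Σwᵢpᵢ)/(Σwᵢ).
Σwᵢ = 246.
Σwᵢxᵢ = 60·8 + 40·9 + 20·15 + 80·14 + 6·6 + 40·6 = 2536.
Σwᵢyᵢ = 60·14 + 40·12 + 20·4 + 80·1 + 6·0 + 40·14 = 2040.
x* = 2536/246 = 10.31, y* = 2040/246 = 8.29.

(10.31, 8.29)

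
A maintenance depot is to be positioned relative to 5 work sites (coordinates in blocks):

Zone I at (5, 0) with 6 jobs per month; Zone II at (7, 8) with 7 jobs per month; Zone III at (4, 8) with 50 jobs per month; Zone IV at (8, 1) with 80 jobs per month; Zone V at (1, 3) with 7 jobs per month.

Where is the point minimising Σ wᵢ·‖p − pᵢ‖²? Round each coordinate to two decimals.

(6.17, 3.71)

The minimiser of Σwᵢ‖p−pᵢ‖² is the weighted centroid p* = (Σwᵢpᵢ)/(Σwᵢ).
Σwᵢ = 150.
Σwᵢxᵢ = 6·5 + 7·7 + 50·4 + 80·8 + 7·1 = 926.
Σwᵢyᵢ = 6·0 + 7·8 + 50·8 + 80·1 + 7·3 = 557.
x* = 926/150 = 6.17, y* = 557/150 = 3.71.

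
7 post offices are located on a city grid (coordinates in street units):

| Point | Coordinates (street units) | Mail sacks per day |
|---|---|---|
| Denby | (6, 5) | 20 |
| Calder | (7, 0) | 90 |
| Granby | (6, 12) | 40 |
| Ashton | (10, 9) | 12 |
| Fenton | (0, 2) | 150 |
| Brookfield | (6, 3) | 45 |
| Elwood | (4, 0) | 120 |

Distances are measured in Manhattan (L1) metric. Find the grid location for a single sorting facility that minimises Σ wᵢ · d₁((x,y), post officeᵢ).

Manhattan distance separates: Σwᵢ(|x−xᵢ|+|y−yᵢ|) = Σwᵢ|x−xᵢ| + Σwᵢ|y−yᵢ|, so x and y are optimised independently as 1-D weighted medians.
Total weight W = 477; half = 238.5.
x-coordinate, sorted with cumulative weight:
  x=0 (Fenton, w=150) cum 150
  x=4 (Elwood, w=120) cum 270  ← median
  x=6 (Denby, w=20) cum 290
  x=6 (Granby, w=40) cum 330
  x=6 (Brookfield, w=45) cum 375
  x=7 (Calder, w=90) cum 465
  x=10 (Ashton, w=12) cum 477
⇒ x* = 4
y-coordinate, sorted with cumulative weight:
  y=0 (Calder, w=90) cum 90
  y=0 (Elwood, w=120) cum 210
  y=2 (Fenton, w=150) cum 360  ← median
  y=3 (Brookfield, w=45) cum 405
  y=5 (Denby, w=20) cum 425
  y=9 (Ashton, w=12) cum 437
  y=12 (Granby, w=40) cum 477
⇒ y* = 2

(4, 2)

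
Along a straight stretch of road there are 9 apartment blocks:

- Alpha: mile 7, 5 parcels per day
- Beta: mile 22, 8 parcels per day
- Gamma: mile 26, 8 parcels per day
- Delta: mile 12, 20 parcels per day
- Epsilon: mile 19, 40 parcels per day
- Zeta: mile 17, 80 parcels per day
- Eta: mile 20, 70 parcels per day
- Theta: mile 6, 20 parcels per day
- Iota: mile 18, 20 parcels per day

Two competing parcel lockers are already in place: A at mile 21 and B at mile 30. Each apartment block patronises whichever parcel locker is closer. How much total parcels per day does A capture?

263

The indifferent point is the midpoint (21+30)/2 = 25.5; apartment blocks left of it (closer to A at 21) go to A, those right go to B.
  Theta at 6 (w=20) → A
  Alpha at 7 (w=5) → A
  Delta at 12 (w=20) → A
  Zeta at 17 (w=80) → A
  Iota at 18 (w=20) → A
  Epsilon at 19 (w=40) → A
  Eta at 20 (w=70) → A
  Beta at 22 (w=8) → A
  Gamma at 26 (w=8) → B
A captures 263; B captures 8.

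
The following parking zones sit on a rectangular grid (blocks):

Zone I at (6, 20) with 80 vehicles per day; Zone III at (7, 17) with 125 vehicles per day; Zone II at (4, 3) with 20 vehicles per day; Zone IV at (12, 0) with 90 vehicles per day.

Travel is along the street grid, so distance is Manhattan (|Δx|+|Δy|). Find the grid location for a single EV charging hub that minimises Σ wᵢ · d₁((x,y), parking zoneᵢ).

Manhattan distance separates: Σwᵢ(|x−xᵢ|+|y−yᵢ|) = Σwᵢ|x−xᵢ| + Σwᵢ|y−yᵢ|, so x and y are optimised independently as 1-D weighted medians.
Total weight W = 315; half = 157.5.
x-coordinate, sorted with cumulative weight:
  x=4 (Zone II, w=20) cum 20
  x=6 (Zone I, w=80) cum 100
  x=7 (Zone III, w=125) cum 225  ← median
  x=12 (Zone IV, w=90) cum 315
⇒ x* = 7
y-coordinate, sorted with cumulative weight:
  y=0 (Zone IV, w=90) cum 90
  y=3 (Zone II, w=20) cum 110
  y=17 (Zone III, w=125) cum 235  ← median
  y=20 (Zone I, w=80) cum 315
⇒ y* = 17

(7, 17)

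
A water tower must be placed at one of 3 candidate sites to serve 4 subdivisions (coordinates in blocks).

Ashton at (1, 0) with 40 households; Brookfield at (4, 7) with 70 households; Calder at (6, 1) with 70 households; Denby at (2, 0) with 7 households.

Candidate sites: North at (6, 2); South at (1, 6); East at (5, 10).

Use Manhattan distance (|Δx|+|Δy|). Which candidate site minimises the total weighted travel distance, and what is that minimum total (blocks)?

Total weighted distance at each candidate:
  North (6, 2): total = 882
  South (1, 6): total = 1269
  East (5, 10): total = 1631
Minimum is at North with total 882 blocks.

North, total 882 blocks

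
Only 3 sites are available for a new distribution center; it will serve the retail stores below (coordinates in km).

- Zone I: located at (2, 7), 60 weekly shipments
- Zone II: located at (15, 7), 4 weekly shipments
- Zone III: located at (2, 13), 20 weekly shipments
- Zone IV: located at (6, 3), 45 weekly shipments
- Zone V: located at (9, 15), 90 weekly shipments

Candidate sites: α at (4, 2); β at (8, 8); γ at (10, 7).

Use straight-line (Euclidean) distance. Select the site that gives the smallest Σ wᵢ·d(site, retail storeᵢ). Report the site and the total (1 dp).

β, total 1428.2 km

Total weighted distance at each candidate:
  α (4, 2): total = 1949.2
  β (8, 8): total = 1428.2
  γ (10, 7): total = 1680.2
Minimum is at β with total 1428.2 km.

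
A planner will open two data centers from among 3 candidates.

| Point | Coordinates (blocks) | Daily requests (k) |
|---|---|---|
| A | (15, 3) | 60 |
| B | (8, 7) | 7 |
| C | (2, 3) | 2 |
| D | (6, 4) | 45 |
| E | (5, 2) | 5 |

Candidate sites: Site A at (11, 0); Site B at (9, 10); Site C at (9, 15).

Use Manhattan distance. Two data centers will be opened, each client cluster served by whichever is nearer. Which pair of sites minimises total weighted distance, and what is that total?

Evaluate every pair (each demand assigned to the nearer of the two):
  {Site A, Site B}: total = 917
  {Site A, Site C}: total = 952
  {Site B, Site C}: total = 1301
Best pair: {Site A, Site B} with total 917.

{Site A, Site B}, total 917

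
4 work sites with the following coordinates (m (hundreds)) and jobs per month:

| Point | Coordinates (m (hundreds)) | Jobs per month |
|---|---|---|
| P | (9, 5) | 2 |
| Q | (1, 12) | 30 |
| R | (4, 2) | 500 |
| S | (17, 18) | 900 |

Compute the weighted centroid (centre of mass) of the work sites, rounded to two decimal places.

The minimiser of Σwᵢ‖p−pᵢ‖² is the weighted centroid p* = (Σwᵢpᵢ)/(Σwᵢ).
Σwᵢ = 1432.
Σwᵢxᵢ = 2·9 + 30·1 + 500·4 + 900·17 = 17348.
Σwᵢyᵢ = 2·5 + 30·12 + 500·2 + 900·18 = 17570.
x* = 17348/1432 = 12.11, y* = 17570/1432 = 12.27.

(12.11, 12.27)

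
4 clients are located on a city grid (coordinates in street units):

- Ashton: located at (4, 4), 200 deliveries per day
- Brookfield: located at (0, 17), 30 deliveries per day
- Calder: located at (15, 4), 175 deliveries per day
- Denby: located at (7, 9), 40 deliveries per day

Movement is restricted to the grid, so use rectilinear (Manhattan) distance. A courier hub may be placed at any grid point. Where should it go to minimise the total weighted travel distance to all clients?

Manhattan distance separates: Σwᵢ(|x−xᵢ|+|y−yᵢ|) = Σwᵢ|x−xᵢ| + Σwᵢ|y−yᵢ|, so x and y are optimised independently as 1-D weighted medians.
Total weight W = 445; half = 222.5.
x-coordinate, sorted with cumulative weight:
  x=0 (Brookfield, w=30) cum 30
  x=4 (Ashton, w=200) cum 230  ← median
  x=7 (Denby, w=40) cum 270
  x=15 (Calder, w=175) cum 445
⇒ x* = 4
y-coordinate, sorted with cumulative weight:
  y=4 (Ashton, w=200) cum 200
  y=4 (Calder, w=175) cum 375  ← median
  y=9 (Denby, w=40) cum 415
  y=17 (Brookfield, w=30) cum 445
⇒ y* = 4

(4, 4)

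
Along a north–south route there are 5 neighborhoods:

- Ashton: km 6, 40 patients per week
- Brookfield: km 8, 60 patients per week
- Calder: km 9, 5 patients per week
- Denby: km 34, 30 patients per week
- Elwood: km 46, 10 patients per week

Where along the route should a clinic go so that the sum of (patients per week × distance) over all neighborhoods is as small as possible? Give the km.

For a sum of weighted absolute distances on a line, the optimum is the weighted median (not the mean). Total weight W = 145; half-weight = 72.5.
Sort by position and accumulate weight:
  km 6 (Ashton, w=40) → cum 40
  km 8 (Brookfield, w=60) → cum 100  ≥ 72.5 → median here
  km 9 (Calder, w=5) → cum 105
  km 34 (Denby, w=30) → cum 135
  km 46 (Elwood, w=10) → cum 145
Optimal location: km 8.

x = 8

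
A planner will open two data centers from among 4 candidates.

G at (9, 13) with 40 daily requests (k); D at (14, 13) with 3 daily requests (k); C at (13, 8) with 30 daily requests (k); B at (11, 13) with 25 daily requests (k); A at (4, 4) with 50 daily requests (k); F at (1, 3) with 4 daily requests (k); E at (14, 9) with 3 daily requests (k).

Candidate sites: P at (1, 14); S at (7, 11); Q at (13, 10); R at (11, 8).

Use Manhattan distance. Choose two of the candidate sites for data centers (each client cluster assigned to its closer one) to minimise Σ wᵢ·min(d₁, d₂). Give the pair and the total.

Evaluate every pair (each demand assigned to the nearer of the two):
  {S, Q}: total = 919
  {S, R}: total = 937
  {Q, R}: total = 1093
  {P, R}: total = 1095
  {P, Q}: total = 1177
  {P, S}: total = 1178
Best pair: {S, Q} with total 919.

{S, Q}, total 919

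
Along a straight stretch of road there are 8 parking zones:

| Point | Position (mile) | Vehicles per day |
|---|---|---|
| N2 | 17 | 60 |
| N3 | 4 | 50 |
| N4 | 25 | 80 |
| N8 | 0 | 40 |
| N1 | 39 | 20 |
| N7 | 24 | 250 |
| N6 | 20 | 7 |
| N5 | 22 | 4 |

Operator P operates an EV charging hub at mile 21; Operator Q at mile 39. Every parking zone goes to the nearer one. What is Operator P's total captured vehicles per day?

491

The indifferent point is the midpoint (21+39)/2 = 30; parking zones left of it (closer to Operator P at 21) go to Operator P, those right go to Operator Q.
  N8 at 0 (w=40) → Operator P
  N3 at 4 (w=50) → Operator P
  N2 at 17 (w=60) → Operator P
  N6 at 20 (w=7) → Operator P
  N5 at 22 (w=4) → Operator P
  N7 at 24 (w=250) → Operator P
  N4 at 25 (w=80) → Operator P
  N1 at 39 (w=20) → Operator Q
Operator P captures 491; Operator Q captures 20.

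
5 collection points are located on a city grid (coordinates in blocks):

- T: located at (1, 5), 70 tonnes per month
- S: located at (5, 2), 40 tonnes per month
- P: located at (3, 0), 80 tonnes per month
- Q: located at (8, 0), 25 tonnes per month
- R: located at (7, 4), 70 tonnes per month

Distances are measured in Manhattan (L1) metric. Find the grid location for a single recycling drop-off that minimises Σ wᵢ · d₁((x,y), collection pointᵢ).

(3, 2)

Manhattan distance separates: Σwᵢ(|x−xᵢ|+|y−yᵢ|) = Σwᵢ|x−xᵢ| + Σwᵢ|y−yᵢ|, so x and y are optimised independently as 1-D weighted medians.
Total weight W = 285; half = 142.5.
x-coordinate, sorted with cumulative weight:
  x=1 (T, w=70) cum 70
  x=3 (P, w=80) cum 150  ← median
  x=5 (S, w=40) cum 190
  x=7 (R, w=70) cum 260
  x=8 (Q, w=25) cum 285
⇒ x* = 3
y-coordinate, sorted with cumulative weight:
  y=0 (P, w=80) cum 80
  y=0 (Q, w=25) cum 105
  y=2 (S, w=40) cum 145  ← median
  y=4 (R, w=70) cum 215
  y=5 (T, w=70) cum 285
⇒ y* = 2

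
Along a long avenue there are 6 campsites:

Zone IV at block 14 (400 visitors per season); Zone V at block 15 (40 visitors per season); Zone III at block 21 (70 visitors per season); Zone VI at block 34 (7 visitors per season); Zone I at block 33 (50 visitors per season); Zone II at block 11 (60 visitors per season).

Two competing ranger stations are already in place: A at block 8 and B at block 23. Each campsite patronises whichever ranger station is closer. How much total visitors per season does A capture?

The indifferent point is the midpoint (8+23)/2 = 15.5; campsites left of it (closer to A at 8) go to A, those right go to B.
  Zone II at 11 (w=60) → A
  Zone IV at 14 (w=400) → A
  Zone V at 15 (w=40) → A
  Zone III at 21 (w=70) → B
  Zone I at 33 (w=50) → B
  Zone VI at 34 (w=7) → B
A captures 500; B captures 127.

500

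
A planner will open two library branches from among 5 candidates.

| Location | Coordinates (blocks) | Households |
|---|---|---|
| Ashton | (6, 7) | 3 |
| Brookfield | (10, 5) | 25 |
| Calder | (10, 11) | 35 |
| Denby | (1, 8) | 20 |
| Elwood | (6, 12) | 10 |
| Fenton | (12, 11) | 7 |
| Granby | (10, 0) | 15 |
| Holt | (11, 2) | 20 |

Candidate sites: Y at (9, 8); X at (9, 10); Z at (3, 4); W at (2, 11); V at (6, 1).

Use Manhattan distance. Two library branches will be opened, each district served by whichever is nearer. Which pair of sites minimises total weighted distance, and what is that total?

{X, V}, total 711

Evaluate every pair (each demand assigned to the nearer of the two):
  {X, V}: total = 711
  {Y, X}: total = 715
  {Y, W}: total = 719
  {Y, V}: total = 719
  {X, W}: total = 761
  {Y, Z}: total = 779
  {X, Z}: total = 801
  {W, V}: total = 893
  {Z, W}: total = 1063
  {Z, V}: total = 1245
Best pair: {X, V} with total 711.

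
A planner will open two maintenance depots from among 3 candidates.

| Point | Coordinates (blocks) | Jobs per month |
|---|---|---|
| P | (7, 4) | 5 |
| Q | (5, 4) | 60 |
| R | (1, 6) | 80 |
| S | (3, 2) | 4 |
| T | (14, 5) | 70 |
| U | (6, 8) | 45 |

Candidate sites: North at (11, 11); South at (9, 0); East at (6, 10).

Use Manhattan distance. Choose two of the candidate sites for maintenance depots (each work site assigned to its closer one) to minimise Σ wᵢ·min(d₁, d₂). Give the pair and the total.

{North, East}, total 1939

Evaluate every pair (each demand assigned to the nearer of the two):
  {North, East}: total = 1939
  {South, East}: total = 1992
  {North, South}: total = 2652
Best pair: {North, East} with total 1939.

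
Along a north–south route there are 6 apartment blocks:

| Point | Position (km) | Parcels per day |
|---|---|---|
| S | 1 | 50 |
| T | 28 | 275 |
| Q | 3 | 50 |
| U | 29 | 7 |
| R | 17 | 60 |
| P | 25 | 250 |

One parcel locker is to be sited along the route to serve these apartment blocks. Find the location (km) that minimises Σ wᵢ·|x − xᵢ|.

x = 25

For a sum of weighted absolute distances on a line, the optimum is the weighted median (not the mean). Total weight W = 692; half-weight = 346.
Sort by position and accumulate weight:
  km 1 (S, w=50) → cum 50
  km 3 (Q, w=50) → cum 100
  km 17 (R, w=60) → cum 160
  km 25 (P, w=250) → cum 410  ≥ 346 → median here
  km 28 (T, w=275) → cum 685
  km 29 (U, w=7) → cum 692
Optimal location: km 25.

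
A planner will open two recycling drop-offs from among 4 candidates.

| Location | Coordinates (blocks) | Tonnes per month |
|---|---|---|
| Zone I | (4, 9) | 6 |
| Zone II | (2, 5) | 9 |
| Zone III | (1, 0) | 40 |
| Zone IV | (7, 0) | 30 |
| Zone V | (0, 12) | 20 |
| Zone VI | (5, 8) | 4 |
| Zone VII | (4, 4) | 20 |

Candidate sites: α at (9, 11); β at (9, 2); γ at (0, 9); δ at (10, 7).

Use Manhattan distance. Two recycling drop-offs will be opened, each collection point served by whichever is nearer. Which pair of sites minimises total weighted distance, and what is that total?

Evaluate every pair (each demand assigned to the nearer of the two):
  {β, γ}: total = 822
  {α, β}: total = 1020
  {γ, δ}: total = 1042
  {β, δ}: total = 1122
  {α, γ}: total = 1132
  {α, δ}: total = 1476
Best pair: {β, γ} with total 822.

{β, γ}, total 822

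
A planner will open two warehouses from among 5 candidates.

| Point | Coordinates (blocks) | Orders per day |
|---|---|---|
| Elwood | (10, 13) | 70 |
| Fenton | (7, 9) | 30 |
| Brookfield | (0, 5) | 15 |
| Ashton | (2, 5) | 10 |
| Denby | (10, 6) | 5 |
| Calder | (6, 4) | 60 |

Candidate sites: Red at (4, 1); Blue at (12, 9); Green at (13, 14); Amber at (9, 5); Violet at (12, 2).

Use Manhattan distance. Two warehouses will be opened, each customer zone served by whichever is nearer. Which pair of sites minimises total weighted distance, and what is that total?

{Green, Amber}, total 915

Evaluate every pair (each demand assigned to the nearer of the two):
  {Green, Amber}: total = 915
  {Blue, Amber}: total = 1025
  {Red, Blue}: total = 1075
  {Red, Green}: total = 1145
  {Red, Amber}: total = 1240
  {Amber, Violet}: total = 1265
  {Blue, Violet}: total = 1430
  {Green, Violet}: total = 1475
  {Blue, Green}: total = 1495
  {Red, Violet}: total = 1750
Best pair: {Green, Amber} with total 915.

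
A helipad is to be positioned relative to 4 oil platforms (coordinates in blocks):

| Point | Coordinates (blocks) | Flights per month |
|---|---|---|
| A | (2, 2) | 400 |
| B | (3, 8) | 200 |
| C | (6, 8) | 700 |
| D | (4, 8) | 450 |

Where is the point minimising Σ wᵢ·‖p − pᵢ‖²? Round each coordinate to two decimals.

(4.23, 6.63)

The minimiser of Σwᵢ‖p−pᵢ‖² is the weighted centroid p* = (Σwᵢpᵢ)/(Σwᵢ).
Σwᵢ = 1750.
Σwᵢxᵢ = 400·2 + 200·3 + 700·6 + 450·4 = 7400.
Σwᵢyᵢ = 400·2 + 200·8 + 700·8 + 450·8 = 11600.
x* = 7400/1750 = 4.23, y* = 11600/1750 = 6.63.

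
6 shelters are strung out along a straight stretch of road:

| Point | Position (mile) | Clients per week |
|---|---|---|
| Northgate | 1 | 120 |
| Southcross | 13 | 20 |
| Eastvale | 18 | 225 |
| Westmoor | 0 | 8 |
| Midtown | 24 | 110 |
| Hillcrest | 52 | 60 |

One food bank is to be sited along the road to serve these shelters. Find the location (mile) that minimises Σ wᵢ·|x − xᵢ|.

For a sum of weighted absolute distances on a line, the optimum is the weighted median (not the mean). Total weight W = 543; half-weight = 271.5.
Sort by position and accumulate weight:
  mile 0 (Westmoor, w=8) → cum 8
  mile 1 (Northgate, w=120) → cum 128
  mile 13 (Southcross, w=20) → cum 148
  mile 18 (Eastvale, w=225) → cum 373  ≥ 271.5 → median here
  mile 24 (Midtown, w=110) → cum 483
  mile 52 (Hillcrest, w=60) → cum 543
Optimal location: mile 18.

x = 18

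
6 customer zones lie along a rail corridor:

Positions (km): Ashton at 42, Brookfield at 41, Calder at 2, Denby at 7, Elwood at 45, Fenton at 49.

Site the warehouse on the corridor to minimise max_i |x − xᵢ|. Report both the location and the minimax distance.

location 25.5, max distance 23.5

The 1-center on a line is the midpoint of the two extreme points: leftmost at 2, rightmost at 49.
Optimal location = (2 + 49)/2 = 25.5; maximum distance = (49 − 2)/2 = 23.5.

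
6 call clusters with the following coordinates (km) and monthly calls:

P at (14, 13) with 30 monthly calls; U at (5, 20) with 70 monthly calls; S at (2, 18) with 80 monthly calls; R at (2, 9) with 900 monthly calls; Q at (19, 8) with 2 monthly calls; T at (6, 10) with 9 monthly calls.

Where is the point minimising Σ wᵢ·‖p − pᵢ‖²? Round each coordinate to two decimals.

(2.59, 10.48)

The minimiser of Σwᵢ‖p−pᵢ‖² is the weighted centroid p* = (Σwᵢpᵢ)/(Σwᵢ).
Σwᵢ = 1091.
Σwᵢxᵢ = 30·14 + 70·5 + 80·2 + 900·2 + 2·19 + 9·6 = 2822.
Σwᵢyᵢ = 30·13 + 70·20 + 80·18 + 900·9 + 2·8 + 9·10 = 11436.
x* = 2822/1091 = 2.59, y* = 11436/1091 = 10.48.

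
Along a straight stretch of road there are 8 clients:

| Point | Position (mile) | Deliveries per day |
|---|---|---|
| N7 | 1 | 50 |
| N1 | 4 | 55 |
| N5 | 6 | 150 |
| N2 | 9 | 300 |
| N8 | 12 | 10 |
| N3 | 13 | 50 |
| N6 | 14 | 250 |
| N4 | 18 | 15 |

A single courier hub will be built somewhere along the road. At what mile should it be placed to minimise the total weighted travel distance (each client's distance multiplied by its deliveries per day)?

x = 9

For a sum of weighted absolute distances on a line, the optimum is the weighted median (not the mean). Total weight W = 880; half-weight = 440.
Sort by position and accumulate weight:
  mile 1 (N7, w=50) → cum 50
  mile 4 (N1, w=55) → cum 105
  mile 6 (N5, w=150) → cum 255
  mile 9 (N2, w=300) → cum 555  ≥ 440 → median here
  mile 12 (N8, w=10) → cum 565
  mile 13 (N3, w=50) → cum 615
  mile 14 (N6, w=250) → cum 865
  mile 18 (N4, w=15) → cum 880
Optimal location: mile 9.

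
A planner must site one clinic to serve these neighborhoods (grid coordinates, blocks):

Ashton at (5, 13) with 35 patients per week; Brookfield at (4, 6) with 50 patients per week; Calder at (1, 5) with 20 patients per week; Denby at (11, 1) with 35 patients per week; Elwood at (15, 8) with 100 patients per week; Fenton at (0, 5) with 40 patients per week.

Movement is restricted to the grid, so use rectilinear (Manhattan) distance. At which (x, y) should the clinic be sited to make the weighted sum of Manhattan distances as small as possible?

Manhattan distance separates: Σwᵢ(|x−xᵢ|+|y−yᵢ|) = Σwᵢ|x−xᵢ| + Σwᵢ|y−yᵢ|, so x and y are optimised independently as 1-D weighted medians.
Total weight W = 280; half = 140.
x-coordinate, sorted with cumulative weight:
  x=0 (Fenton, w=40) cum 40
  x=1 (Calder, w=20) cum 60
  x=4 (Brookfield, w=50) cum 110
  x=5 (Ashton, w=35) cum 145  ← median
  x=11 (Denby, w=35) cum 180
  x=15 (Elwood, w=100) cum 280
⇒ x* = 5
y-coordinate, sorted with cumulative weight:
  y=1 (Denby, w=35) cum 35
  y=5 (Calder, w=20) cum 55
  y=5 (Fenton, w=40) cum 95
  y=6 (Brookfield, w=50) cum 145  ← median
  y=8 (Elwood, w=100) cum 245
  y=13 (Ashton, w=35) cum 280
⇒ y* = 6

(5, 6)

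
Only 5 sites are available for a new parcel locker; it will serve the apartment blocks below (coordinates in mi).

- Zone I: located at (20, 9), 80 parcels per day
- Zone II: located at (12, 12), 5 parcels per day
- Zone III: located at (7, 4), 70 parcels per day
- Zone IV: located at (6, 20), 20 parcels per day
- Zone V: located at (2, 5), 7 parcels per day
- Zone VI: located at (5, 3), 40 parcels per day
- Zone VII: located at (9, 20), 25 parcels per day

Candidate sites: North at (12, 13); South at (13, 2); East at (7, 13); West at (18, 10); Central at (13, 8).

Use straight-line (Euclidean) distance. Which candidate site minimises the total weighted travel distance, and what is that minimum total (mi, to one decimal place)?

Total weighted distance at each candidate:
  North (12, 13): total = 2393.9
  South (13, 2): total = 2534.5
  East (7, 13): total = 2541.0
  West (18, 10): total = 2444.3
  Central (13, 8): total = 2142.3
Minimum is at Central with total 2142.3 mi.

Central, total 2142.3 mi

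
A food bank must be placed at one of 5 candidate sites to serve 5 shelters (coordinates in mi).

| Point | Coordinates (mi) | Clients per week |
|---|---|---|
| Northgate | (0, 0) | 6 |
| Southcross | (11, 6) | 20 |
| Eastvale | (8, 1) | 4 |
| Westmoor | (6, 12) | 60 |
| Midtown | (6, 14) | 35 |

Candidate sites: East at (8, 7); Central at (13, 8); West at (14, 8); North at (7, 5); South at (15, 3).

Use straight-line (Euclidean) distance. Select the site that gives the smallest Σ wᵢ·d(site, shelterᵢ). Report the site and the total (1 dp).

East, total 728.9 mi

Total weighted distance at each candidate:
  East (8, 7): total = 728.9
  Central (13, 8): total = 989.0
  West (14, 8): total = 1092.4
  North (7, 5): total = 891.8
  South (15, 3): total = 1482.0
Minimum is at East with total 728.9 mi.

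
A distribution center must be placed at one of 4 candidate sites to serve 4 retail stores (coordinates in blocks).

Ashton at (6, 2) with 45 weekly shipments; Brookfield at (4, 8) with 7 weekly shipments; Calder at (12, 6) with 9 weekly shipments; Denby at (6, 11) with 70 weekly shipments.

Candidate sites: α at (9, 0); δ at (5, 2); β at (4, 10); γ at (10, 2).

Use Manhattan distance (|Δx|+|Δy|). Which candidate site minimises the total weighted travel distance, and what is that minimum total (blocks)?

β, total 782 blocks

Total weighted distance at each candidate:
  α (9, 0): total = 1377
  δ (5, 2): total = 893
  β (4, 10): total = 782
  γ (10, 2): total = 1228
Minimum is at β with total 782 blocks.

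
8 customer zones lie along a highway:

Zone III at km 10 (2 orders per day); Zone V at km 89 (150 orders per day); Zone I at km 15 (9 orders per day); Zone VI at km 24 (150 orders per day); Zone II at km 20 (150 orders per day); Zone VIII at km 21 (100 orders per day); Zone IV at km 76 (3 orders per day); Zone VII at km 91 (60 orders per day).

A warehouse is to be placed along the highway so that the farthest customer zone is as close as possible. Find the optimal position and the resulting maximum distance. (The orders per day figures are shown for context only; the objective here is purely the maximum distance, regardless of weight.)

The 1-center on a line is the midpoint of the two extreme points: leftmost at 10, rightmost at 91.
Optimal location = (10 + 91)/2 = 50.5; maximum distance = (91 − 10)/2 = 40.5.

location 50.5, max distance 40.5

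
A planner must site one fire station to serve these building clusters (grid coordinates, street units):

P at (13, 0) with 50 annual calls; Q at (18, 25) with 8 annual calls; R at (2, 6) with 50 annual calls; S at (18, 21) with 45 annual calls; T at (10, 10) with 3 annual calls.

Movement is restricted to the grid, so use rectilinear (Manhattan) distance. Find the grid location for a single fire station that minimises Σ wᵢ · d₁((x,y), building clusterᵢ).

(13, 6)

Manhattan distance separates: Σwᵢ(|x−xᵢ|+|y−yᵢ|) = Σwᵢ|x−xᵢ| + Σwᵢ|y−yᵢ|, so x and y are optimised independently as 1-D weighted medians.
Total weight W = 156; half = 78.
x-coordinate, sorted with cumulative weight:
  x=2 (R, w=50) cum 50
  x=10 (T, w=3) cum 53
  x=13 (P, w=50) cum 103  ← median
  x=18 (Q, w=8) cum 111
  x=18 (S, w=45) cum 156
⇒ x* = 13
y-coordinate, sorted with cumulative weight:
  y=0 (P, w=50) cum 50
  y=6 (R, w=50) cum 100  ← median
  y=10 (T, w=3) cum 103
  y=21 (S, w=45) cum 148
  y=25 (Q, w=8) cum 156
⇒ y* = 6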